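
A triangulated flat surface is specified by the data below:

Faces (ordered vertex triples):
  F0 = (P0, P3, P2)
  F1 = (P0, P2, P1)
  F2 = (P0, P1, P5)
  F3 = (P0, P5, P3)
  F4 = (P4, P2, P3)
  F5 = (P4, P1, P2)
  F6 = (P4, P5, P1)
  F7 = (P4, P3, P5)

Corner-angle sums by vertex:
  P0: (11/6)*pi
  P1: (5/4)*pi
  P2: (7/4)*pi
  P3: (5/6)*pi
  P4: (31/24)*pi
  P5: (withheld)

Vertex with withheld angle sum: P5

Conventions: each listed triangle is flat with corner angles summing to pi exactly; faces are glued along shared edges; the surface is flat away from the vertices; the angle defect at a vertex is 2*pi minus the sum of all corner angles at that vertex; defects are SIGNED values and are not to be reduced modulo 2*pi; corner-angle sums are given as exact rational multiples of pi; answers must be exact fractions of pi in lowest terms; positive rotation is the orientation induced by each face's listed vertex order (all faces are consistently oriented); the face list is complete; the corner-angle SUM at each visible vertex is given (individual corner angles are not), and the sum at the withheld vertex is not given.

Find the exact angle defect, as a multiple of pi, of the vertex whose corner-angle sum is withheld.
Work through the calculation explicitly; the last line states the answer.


V = 6, E = 12, F = 8; chi = V - E + F = 2
Gauss-Bonnet: total defect = 2*pi*chi = 4*pi; visible defects sum to (73/24)*pi

Answer: defect(P5) = (23/24)*pi


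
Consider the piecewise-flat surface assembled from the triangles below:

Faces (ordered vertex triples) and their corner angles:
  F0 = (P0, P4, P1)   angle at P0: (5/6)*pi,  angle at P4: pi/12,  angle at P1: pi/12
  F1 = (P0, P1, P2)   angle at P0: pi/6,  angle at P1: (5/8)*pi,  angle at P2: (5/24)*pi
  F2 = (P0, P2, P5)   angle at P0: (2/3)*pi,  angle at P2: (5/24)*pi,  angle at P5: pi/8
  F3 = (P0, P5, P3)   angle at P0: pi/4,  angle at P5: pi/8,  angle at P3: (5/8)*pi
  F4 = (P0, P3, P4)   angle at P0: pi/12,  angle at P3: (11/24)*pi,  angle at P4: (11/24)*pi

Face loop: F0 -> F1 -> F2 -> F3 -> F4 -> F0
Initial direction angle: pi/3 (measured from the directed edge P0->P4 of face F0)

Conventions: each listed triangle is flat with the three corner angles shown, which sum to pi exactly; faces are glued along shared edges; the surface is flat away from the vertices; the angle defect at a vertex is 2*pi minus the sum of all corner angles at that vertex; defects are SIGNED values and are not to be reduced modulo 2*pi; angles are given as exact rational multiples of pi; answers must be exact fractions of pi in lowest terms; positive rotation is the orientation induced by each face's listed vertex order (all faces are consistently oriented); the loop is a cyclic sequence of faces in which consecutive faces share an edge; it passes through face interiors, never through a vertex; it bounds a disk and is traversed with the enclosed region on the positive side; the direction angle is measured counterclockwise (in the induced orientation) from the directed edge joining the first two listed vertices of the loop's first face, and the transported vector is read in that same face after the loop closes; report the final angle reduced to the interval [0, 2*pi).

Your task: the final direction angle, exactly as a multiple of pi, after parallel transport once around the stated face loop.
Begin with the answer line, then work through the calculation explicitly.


Answer: final direction angle = pi/3

enclosed vertex P0: corner angles sum to 2*pi, defect = 2*pi - 2*pi = 0
final direction = starting direction + enclosed defect total, reduced mod 2*pi (induced orientation)
final angle = pi/3 + 0 = pi/3 (mod 2*pi)


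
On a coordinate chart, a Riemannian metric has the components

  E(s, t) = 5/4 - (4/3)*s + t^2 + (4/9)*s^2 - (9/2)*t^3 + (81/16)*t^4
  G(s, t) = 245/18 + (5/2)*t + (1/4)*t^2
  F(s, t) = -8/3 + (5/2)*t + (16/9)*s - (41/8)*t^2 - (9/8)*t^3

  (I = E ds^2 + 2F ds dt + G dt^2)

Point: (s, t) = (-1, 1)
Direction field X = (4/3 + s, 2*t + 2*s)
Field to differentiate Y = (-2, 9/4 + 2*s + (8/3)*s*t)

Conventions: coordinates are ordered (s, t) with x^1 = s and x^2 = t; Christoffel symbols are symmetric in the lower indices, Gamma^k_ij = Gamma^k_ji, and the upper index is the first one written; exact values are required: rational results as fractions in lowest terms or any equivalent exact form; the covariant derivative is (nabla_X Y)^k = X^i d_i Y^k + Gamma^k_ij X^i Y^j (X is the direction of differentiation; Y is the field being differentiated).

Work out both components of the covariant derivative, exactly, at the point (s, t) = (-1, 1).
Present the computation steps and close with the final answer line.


E = 661/144, F = -295/36, G = 589/36 at the point
E_s = -20/9, E_t = 35/4, F_s = 16/9, F_t = -89/8, G_s = 0, G_t = 3
EG - F^2 = 509/64;  g^inv = (64/509) * [[589/36, 295/36], [295/36, 661/144]]
first-kind symbols [ij,l] = (1/2)(d_i g_jl + d_j g_il - d_l g_ij): [ss,s] = E_s/2 = -10/9, [ss,t] = F_s - E_t/2 = -187/72, [st,s] = E_t/2 = 35/8, [st,t] = G_s/2 = 0, [tt,s] = F_t - G_s/2 = -89/8, [tt,t] = G_t/2 = 3/2
Gamma^s_ij = (G*[ij,s] - F*[ij,t])/(EG - F^2), Gamma^t_ij = (E*[ij,t] - F*[ij,s])/(EG - F^2)
Gamma_sss = -22730/4581, Gamma_sst = 41230/4581, Gamma_stt = -97762/4581, Gamma_tss = -24223/9162, Gamma_tst = 20650/4581, Gamma_ttt = -48544/4581
X = (1/3, 0), Y = (-2, -29/12) at the point

Answer: (nabla_X Y)^s = -325075/82458, (nabla_X Y)^t = -25819/82458


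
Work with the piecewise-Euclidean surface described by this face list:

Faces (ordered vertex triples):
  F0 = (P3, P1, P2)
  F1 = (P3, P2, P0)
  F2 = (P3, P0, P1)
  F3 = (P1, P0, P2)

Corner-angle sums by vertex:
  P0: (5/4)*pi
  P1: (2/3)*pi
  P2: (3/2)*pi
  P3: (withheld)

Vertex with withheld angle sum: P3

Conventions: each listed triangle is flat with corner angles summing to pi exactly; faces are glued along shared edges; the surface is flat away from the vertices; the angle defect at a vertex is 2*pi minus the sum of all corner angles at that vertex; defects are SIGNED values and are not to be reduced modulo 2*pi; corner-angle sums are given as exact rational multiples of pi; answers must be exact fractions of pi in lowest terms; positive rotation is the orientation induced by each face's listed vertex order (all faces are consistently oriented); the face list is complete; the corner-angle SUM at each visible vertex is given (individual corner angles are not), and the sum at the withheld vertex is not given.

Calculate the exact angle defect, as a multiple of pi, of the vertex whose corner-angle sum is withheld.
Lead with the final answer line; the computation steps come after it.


Answer: defect(P3) = (17/12)*pi

V = 4, E = 6, F = 4; chi = V - E + F = 2
Gauss-Bonnet: total defect = 2*pi*chi = 4*pi; visible defects sum to (31/12)*pi


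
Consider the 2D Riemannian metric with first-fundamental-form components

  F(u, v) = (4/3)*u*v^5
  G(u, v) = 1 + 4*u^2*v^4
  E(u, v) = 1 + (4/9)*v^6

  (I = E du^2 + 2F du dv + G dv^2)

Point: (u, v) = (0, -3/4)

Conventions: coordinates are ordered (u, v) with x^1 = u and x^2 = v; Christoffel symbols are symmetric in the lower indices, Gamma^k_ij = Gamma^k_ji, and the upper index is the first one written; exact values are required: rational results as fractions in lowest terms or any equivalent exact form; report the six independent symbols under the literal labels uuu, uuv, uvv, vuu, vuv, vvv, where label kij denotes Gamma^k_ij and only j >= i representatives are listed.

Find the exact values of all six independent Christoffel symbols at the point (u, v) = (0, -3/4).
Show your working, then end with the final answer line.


E = 1105/1024, F = 0, G = 1 at the point
E_u = 0, E_v = -81/128, F_u = -81/256, F_v = 0, G_u = 0, G_v = 0
EG - F^2 = 1105/1024;  g^inv = (1024/1105) * [[1, 0], [0, 1105/1024]]
first-kind symbols [ij,l] = (1/2)(d_i g_jl + d_j g_il - d_l g_ij): [uu,u] = E_u/2 = 0, [uu,v] = F_u - E_v/2 = 0, [uv,u] = E_v/2 = -81/256, [uv,v] = G_u/2 = 0, [vv,u] = F_v - G_u/2 = 0, [vv,v] = G_v/2 = 0
Gamma^u_ij = (G*[ij,u] - F*[ij,v])/(EG - F^2), Gamma^v_ij = (E*[ij,v] - F*[ij,u])/(EG - F^2)

Answer: Gamma_uuu = 0, Gamma_uuv = -324/1105, Gamma_uvv = 0, Gamma_vuu = 0, Gamma_vuv = 0, Gamma_vvv = 0


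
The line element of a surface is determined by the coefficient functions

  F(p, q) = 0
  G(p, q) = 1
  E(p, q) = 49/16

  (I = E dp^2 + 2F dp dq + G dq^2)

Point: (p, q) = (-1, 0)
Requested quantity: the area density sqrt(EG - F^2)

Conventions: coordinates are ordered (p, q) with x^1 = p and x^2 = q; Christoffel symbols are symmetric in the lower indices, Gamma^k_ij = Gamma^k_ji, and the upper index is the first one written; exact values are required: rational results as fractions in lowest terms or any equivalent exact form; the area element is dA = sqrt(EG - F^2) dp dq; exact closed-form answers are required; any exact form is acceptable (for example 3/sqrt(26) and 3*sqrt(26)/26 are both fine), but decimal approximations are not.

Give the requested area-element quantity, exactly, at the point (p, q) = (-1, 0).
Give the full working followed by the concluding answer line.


E = 49/16, F = 0, G = 1; EG - F^2 = 49/16

Answer: sqrt(EG - F^2) = 7/4


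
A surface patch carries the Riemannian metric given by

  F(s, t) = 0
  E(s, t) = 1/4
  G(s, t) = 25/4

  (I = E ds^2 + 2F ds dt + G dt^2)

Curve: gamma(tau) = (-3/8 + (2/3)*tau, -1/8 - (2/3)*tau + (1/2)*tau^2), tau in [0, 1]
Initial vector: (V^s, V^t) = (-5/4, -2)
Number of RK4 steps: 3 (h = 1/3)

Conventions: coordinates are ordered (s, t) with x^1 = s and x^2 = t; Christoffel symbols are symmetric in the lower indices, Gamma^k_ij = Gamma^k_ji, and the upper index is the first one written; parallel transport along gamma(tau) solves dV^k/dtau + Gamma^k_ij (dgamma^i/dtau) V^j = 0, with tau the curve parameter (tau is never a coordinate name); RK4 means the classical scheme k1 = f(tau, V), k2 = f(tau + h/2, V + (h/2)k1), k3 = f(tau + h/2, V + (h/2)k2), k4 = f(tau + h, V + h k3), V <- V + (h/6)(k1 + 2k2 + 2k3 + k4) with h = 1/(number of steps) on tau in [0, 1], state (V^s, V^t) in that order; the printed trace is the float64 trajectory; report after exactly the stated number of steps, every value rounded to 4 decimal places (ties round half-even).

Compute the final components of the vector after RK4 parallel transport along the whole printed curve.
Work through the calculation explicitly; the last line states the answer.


gamma'(tau) = (2/3, -2/3 + tau); f(tau, V)^k = -Gamma^k_ij(gamma(tau)) gamma'^i(tau) V^j; h = 1/3; intermediate values shown to 6 dp
curve data and Christoffel symbols at the stage parameters:
  tau = 0.000000: gamma = (-0.375000, -0.125000), gamma' = (0.666667, -0.666667); Gamma_sss = 0.000000, Gamma_sst = 0.000000, Gamma_stt = 0.000000, Gamma_tss = 0.000000, Gamma_tst = 0.000000, Gamma_ttt = 0.000000
  tau = 0.166667: gamma = (-0.263889, -0.222222), gamma' = (0.666667, -0.500000); Gamma_sss = 0.000000, Gamma_sst = 0.000000, Gamma_stt = 0.000000, Gamma_tss = 0.000000, Gamma_tst = 0.000000, Gamma_ttt = 0.000000
  tau = 0.333333: gamma = (-0.152778, -0.291667), gamma' = (0.666667, -0.333333); Gamma_sss = 0.000000, Gamma_sst = 0.000000, Gamma_stt = 0.000000, Gamma_tss = 0.000000, Gamma_tst = 0.000000, Gamma_ttt = 0.000000
  tau = 0.500000: gamma = (-0.041667, -0.333333), gamma' = (0.666667, -0.166667); Gamma_sss = 0.000000, Gamma_sst = 0.000000, Gamma_stt = 0.000000, Gamma_tss = 0.000000, Gamma_tst = 0.000000, Gamma_ttt = 0.000000
  tau = 0.666667: gamma = (0.069444, -0.347222), gamma' = (0.666667, 0.000000); Gamma_sss = 0.000000, Gamma_sst = 0.000000, Gamma_stt = 0.000000, Gamma_tss = 0.000000, Gamma_tst = 0.000000, Gamma_ttt = 0.000000
  tau = 0.833333: gamma = (0.180556, -0.333333), gamma' = (0.666667, 0.166667); Gamma_sss = 0.000000, Gamma_sst = 0.000000, Gamma_stt = 0.000000, Gamma_tss = 0.000000, Gamma_tst = 0.000000, Gamma_ttt = 0.000000
  tau = 1.000000: gamma = (0.291667, -0.291667), gamma' = (0.666667, 0.333333); Gamma_sss = 0.000000, Gamma_sst = 0.000000, Gamma_stt = 0.000000, Gamma_tss = 0.000000, Gamma_tst = 0.000000, Gamma_ttt = 0.000000
step 0: V^s = -1.2500, V^t = -2.0000
step 1: k1 = (0.000000, 0.000000), k2 = (0.000000, 0.000000), k3 = (0.000000, 0.000000), k4 = (0.000000, 0.000000); V <- V + (h/6)(k1 + 2k2 + 2k3 + k4): V^s = -1.2500, V^t = -2.0000
step 2: k1 = (0.000000, 0.000000), k2 = (0.000000, 0.000000), k3 = (0.000000, 0.000000), k4 = (0.000000, 0.000000); V <- V + (h/6)(k1 + 2k2 + 2k3 + k4): V^s = -1.2500, V^t = -2.0000
step 3: k1 = (0.000000, 0.000000), k2 = (0.000000, 0.000000), k3 = (0.000000, 0.000000), k4 = (0.000000, 0.000000); V <- V + (h/6)(k1 + 2k2 + 2k3 + k4): V^s = -1.2500, V^t = -2.0000

Answer: V^s = -1.2500, V^t = -2.0000


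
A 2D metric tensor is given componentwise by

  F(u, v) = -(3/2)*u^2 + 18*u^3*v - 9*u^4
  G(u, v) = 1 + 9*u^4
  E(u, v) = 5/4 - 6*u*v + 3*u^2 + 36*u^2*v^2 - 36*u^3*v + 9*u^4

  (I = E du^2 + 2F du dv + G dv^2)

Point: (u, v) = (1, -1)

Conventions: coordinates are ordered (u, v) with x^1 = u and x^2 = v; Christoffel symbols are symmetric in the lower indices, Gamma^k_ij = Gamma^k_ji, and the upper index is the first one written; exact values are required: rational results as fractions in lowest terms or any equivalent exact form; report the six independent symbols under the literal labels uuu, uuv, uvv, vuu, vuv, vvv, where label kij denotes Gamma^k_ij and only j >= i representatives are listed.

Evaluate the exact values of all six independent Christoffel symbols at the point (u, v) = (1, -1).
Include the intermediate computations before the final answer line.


E = 365/4, F = -57/2, G = 10 at the point
E_u = 228, E_v = -114, F_u = -93, F_v = 18, G_u = 36, G_v = 0
EG - F^2 = 401/4;  g^inv = (4/401) * [[10, 57/2], [57/2, 365/4]]
first-kind symbols [ij,l] = (1/2)(d_i g_jl + d_j g_il - d_l g_ij): [uu,u] = E_u/2 = 114, [uu,v] = F_u - E_v/2 = -36, [uv,u] = E_v/2 = -57, [uv,v] = G_u/2 = 18, [vv,u] = F_v - G_u/2 = 0, [vv,v] = G_v/2 = 0
Gamma^u_ij = (G*[ij,u] - F*[ij,v])/(EG - F^2), Gamma^v_ij = (E*[ij,v] - F*[ij,u])/(EG - F^2)

Answer: Gamma_uuu = 456/401, Gamma_uuv = -228/401, Gamma_uvv = 0, Gamma_vuu = -144/401, Gamma_vuv = 72/401, Gamma_vvv = 0


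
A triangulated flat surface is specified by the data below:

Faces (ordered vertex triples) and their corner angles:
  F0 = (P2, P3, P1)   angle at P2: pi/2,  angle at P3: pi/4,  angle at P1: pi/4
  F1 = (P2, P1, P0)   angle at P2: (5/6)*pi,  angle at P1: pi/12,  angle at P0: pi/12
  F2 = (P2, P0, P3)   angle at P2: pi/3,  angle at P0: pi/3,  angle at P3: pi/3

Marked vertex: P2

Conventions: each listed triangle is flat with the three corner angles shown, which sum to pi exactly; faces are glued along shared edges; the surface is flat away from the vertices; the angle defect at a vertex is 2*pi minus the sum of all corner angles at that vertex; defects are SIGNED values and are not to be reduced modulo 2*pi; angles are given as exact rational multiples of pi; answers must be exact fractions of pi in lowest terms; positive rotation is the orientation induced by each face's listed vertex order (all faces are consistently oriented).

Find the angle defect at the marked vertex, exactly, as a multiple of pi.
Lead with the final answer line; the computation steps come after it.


Answer: defect(P2) = pi/3

Sum of corner angles at P2: (5/3)*pi
defect = 2*pi - (5/3)*pi


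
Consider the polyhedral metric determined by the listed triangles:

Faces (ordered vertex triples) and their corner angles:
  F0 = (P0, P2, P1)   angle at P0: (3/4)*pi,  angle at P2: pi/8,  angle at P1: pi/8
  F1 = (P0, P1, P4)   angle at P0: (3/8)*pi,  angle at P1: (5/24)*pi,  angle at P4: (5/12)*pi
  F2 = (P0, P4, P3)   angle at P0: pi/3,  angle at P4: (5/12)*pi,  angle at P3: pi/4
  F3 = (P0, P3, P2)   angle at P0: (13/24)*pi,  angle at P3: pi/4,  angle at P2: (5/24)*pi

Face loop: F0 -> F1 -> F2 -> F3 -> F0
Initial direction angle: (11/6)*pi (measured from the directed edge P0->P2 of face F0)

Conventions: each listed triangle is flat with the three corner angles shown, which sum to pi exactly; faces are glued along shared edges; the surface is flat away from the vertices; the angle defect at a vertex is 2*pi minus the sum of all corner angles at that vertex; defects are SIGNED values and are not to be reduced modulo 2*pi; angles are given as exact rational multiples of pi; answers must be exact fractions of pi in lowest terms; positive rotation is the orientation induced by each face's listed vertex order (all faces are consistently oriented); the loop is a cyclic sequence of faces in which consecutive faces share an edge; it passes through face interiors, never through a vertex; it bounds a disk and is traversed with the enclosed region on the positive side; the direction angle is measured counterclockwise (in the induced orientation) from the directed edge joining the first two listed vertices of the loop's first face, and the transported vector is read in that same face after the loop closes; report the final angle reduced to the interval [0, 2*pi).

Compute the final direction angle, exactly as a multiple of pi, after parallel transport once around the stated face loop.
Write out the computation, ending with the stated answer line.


enclosed vertex P0: corner angles sum to 2*pi, defect = 2*pi - 2*pi = 0
final direction = starting direction + enclosed defect total, reduced mod 2*pi (induced orientation)
final angle = (11/6)*pi + 0 = (11/6)*pi (mod 2*pi)

Answer: final direction angle = (11/6)*pi


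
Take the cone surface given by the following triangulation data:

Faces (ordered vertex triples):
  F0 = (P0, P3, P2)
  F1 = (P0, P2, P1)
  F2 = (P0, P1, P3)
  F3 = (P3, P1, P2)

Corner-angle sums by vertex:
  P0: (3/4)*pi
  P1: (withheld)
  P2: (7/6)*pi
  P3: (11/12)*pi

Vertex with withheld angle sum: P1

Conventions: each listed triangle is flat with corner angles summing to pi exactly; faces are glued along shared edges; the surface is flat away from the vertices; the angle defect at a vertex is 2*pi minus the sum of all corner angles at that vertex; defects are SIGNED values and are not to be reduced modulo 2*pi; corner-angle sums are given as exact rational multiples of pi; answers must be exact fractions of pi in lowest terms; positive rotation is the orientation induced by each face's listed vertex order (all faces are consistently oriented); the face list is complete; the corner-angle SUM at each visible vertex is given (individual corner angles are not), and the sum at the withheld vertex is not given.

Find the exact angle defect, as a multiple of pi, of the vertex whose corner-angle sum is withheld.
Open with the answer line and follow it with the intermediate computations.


Answer: defect(P1) = (5/6)*pi

V = 4, E = 6, F = 4; chi = V - E + F = 2
Gauss-Bonnet: total defect = 2*pi*chi = 4*pi; visible defects sum to (19/6)*pi


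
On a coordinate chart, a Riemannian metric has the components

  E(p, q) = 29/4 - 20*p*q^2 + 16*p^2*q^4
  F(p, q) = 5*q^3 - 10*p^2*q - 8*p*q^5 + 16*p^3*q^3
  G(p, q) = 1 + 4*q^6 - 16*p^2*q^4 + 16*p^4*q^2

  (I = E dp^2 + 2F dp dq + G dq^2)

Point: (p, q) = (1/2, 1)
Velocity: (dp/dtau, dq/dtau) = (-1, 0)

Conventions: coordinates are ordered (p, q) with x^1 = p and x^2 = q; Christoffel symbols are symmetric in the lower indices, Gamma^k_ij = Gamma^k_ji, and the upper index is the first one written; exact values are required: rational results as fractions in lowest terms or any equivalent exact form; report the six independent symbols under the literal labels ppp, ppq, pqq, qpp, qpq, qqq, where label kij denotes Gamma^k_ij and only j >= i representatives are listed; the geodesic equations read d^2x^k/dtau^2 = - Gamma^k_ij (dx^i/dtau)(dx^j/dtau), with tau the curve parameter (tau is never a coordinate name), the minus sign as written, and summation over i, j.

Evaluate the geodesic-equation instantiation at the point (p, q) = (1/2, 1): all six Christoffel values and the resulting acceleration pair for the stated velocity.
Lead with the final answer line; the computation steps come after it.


Answer: Gamma_ppp = -8/9, Gamma_ppq = -8/9, Gamma_pqq = 10/9, Gamma_qpp = -16/9, Gamma_qpq = -16/9, Gamma_qqq = 20/9; accelerations (d^2p/dtau^2, d^2q/dtau^2) = (8/9, 16/9)

E = 5/4, F = 1/2, G = 2 at the point
E_p = -4, E_q = -4, F_p = -6, F_q = -3/2, G_p = -8, G_q = 10
EG - F^2 = 9/4;  g^inv = (4/9) * [[2, -1/2], [-1/2, 5/4]]
first-kind symbols [ij,l] = (1/2)(d_i g_jl + d_j g_il - d_l g_ij): [pp,p] = E_p/2 = -2, [pp,q] = F_p - E_q/2 = -4, [pq,p] = E_q/2 = -2, [pq,q] = G_p/2 = -4, [qq,p] = F_q - G_p/2 = 5/2, [qq,q] = G_q/2 = 5
Gamma^p_ij = (G*[ij,p] - F*[ij,q])/(EG - F^2), Gamma^q_ij = (E*[ij,q] - F*[ij,p])/(EG - F^2)
Gamma_ppp = -8/9, Gamma_ppq = -8/9, Gamma_pqq = 10/9, Gamma_qpp = -16/9, Gamma_qpq = -16/9, Gamma_qqq = 20/9
d^2p/dtau^2 = -(Gamma_ppp*(-1)^2 + 2*Gamma_ppq*(-1)*(0) + Gamma_pqq*(0)^2) = 8/9
d^2q/dtau^2 = -(Gamma_qpp*(-1)^2 + 2*Gamma_qpq*(-1)*(0) + Gamma_qqq*(0)^2) = 16/9


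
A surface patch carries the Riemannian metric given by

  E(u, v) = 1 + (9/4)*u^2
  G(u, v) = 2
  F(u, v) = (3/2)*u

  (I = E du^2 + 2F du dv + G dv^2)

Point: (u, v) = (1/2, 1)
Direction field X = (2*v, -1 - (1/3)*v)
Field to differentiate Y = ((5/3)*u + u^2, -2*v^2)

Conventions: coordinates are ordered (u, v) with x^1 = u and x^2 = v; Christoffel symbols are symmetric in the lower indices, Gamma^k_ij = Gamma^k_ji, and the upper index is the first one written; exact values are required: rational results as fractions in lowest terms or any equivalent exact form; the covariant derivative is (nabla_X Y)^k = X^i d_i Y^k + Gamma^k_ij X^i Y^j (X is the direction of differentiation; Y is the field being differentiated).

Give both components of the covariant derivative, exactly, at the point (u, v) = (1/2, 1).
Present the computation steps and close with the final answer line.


E = 25/16, F = 3/4, G = 2 at the point
E_u = 9/4, E_v = 0, F_u = 3/2, F_v = 0, G_u = 0, G_v = 0
EG - F^2 = 41/16;  g^inv = (16/41) * [[2, -3/4], [-3/4, 25/16]]
first-kind symbols [ij,l] = (1/2)(d_i g_jl + d_j g_il - d_l g_ij): [uu,u] = E_u/2 = 9/8, [uu,v] = F_u - E_v/2 = 3/2, [uv,u] = E_v/2 = 0, [uv,v] = G_u/2 = 0, [vv,u] = F_v - G_u/2 = 0, [vv,v] = G_v/2 = 0
Gamma^u_ij = (G*[ij,u] - F*[ij,v])/(EG - F^2), Gamma^v_ij = (E*[ij,v] - F*[ij,u])/(EG - F^2)
Gamma_uuu = 18/41, Gamma_uuv = 0, Gamma_uvv = 0, Gamma_vuu = 24/41, Gamma_vuv = 0, Gamma_vvv = 0
X = (2, -4/3), Y = (13/12, -2) at the point

Answer: (nabla_X Y)^u = 773/123, (nabla_X Y)^v = 812/123


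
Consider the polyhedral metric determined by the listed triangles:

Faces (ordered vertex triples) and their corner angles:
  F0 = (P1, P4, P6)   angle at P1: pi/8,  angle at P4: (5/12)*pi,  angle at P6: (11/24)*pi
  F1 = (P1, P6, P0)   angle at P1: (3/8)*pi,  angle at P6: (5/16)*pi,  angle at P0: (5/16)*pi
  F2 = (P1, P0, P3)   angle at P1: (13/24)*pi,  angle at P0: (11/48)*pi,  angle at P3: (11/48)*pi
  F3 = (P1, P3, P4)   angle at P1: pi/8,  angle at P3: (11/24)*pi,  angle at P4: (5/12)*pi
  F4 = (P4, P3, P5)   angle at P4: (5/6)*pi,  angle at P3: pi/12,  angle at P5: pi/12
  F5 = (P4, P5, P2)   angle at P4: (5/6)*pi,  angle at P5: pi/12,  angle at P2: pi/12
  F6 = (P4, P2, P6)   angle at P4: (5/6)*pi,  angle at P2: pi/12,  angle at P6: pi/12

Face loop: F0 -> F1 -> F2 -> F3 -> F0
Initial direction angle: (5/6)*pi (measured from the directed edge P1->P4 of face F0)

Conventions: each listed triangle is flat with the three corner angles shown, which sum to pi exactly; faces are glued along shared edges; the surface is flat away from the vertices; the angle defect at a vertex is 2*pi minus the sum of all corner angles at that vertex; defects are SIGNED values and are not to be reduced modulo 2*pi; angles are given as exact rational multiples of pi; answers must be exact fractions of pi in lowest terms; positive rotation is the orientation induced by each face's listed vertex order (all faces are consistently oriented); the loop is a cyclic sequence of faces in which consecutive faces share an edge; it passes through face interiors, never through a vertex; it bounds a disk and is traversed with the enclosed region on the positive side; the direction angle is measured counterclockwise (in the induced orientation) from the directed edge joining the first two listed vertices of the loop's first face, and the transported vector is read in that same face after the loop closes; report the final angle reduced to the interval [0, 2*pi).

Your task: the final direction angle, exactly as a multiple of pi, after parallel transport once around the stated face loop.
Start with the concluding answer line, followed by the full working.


Answer: final direction angle = (5/3)*pi

enclosed vertex P1: corner angles sum to (7/6)*pi, defect = 2*pi - (7/6)*pi = (5/6)*pi
summing the enclosed defects onto the initial angle, mod 2*pi in the induced orientation:
final angle = (5/6)*pi + (5/6)*pi = (5/3)*pi (mod 2*pi)


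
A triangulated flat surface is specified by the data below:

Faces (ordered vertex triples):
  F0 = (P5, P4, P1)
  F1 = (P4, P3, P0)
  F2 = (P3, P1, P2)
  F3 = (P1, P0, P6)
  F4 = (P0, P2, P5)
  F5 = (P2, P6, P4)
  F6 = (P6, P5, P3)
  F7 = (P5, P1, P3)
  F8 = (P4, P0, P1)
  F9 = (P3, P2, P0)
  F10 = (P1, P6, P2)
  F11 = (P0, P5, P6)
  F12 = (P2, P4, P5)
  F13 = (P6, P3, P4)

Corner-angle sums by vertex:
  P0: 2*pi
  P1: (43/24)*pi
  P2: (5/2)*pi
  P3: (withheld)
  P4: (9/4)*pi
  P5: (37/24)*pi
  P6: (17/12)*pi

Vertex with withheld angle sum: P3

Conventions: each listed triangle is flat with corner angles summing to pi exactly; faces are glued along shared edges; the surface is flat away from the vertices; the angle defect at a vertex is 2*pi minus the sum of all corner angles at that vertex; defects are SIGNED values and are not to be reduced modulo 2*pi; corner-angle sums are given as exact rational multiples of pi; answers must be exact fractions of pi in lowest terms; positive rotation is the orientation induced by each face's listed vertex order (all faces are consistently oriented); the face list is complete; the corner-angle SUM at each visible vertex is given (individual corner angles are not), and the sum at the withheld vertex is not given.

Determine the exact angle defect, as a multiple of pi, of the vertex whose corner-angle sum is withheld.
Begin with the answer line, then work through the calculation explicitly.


Answer: defect(P3) = -pi/2

V = 7, E = 21, F = 14; chi = V - E + F = 0
Gauss-Bonnet: total defect = 2*pi*chi = 0; visible defects sum to pi/2


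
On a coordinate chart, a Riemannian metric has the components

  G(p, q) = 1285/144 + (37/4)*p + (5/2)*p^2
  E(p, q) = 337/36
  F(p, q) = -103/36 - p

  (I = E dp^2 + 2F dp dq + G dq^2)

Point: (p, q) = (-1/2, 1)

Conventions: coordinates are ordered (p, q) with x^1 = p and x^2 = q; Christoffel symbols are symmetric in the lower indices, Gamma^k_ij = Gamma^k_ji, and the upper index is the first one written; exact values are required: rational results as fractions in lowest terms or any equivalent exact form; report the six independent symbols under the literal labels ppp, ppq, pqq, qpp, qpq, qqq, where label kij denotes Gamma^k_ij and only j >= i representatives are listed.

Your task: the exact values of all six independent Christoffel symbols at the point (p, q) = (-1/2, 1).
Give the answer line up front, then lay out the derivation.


Answer: Gamma_ppp = -1360/23337, Gamma_ppq = 510/2593, Gamma_pqq = -2127/5186, Gamma_qpp = -5392/23337, Gamma_qpq = 2022/2593, Gamma_qqq = -510/2593

E = 337/36, F = -85/36, G = 709/144 at the point
E_p = 0, E_q = 0, F_p = -1, F_q = 0, G_p = 27/4, G_q = 0
EG - F^2 = 2593/64;  g^inv = (64/2593) * [[709/144, 85/36], [85/36, 337/36]]
first-kind symbols [ij,l] = (1/2)(d_i g_jl + d_j g_il - d_l g_ij): [pp,p] = E_p/2 = 0, [pp,q] = F_p - E_q/2 = -1, [pq,p] = E_q/2 = 0, [pq,q] = G_p/2 = 27/8, [qq,p] = F_q - G_p/2 = -27/8, [qq,q] = G_q/2 = 0
Gamma^p_ij = (G*[ij,p] - F*[ij,q])/(EG - F^2), Gamma^q_ij = (E*[ij,q] - F*[ij,p])/(EG - F^2)


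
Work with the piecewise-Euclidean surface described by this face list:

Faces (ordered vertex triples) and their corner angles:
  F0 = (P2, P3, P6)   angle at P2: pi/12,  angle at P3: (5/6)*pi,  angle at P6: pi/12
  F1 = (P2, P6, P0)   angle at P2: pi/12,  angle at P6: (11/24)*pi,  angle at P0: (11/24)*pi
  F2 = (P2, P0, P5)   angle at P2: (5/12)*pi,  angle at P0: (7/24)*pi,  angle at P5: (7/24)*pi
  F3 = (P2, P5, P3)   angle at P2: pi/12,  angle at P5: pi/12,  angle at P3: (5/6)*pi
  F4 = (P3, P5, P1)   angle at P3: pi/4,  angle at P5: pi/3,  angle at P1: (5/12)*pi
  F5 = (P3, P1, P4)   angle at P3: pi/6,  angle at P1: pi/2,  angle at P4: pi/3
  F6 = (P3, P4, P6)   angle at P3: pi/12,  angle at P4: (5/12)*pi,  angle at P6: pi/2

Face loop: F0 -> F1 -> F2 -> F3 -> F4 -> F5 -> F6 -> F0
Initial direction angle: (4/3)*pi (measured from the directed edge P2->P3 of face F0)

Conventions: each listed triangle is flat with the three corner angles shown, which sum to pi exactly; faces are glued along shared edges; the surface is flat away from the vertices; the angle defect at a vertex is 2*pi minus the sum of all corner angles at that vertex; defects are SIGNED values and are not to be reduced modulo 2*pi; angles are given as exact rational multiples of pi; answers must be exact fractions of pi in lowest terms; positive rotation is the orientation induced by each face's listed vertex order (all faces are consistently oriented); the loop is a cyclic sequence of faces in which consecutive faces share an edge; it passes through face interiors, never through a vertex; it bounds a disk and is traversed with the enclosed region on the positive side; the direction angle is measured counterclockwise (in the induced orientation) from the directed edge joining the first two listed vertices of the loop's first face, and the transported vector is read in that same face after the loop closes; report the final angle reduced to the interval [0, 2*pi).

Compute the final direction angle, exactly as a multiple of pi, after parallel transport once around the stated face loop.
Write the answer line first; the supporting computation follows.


Answer: final direction angle = pi/2

enclosed vertex P2: corner angles sum to (2/3)*pi, defect = 2*pi - (2/3)*pi = (4/3)*pi
enclosed vertex P3: corner angles sum to (13/6)*pi, defect = 2*pi - (13/6)*pi = -pi/6
final direction = starting direction + enclosed defect total, reduced mod 2*pi (induced orientation)
final angle = (4/3)*pi + (7/6)*pi = pi/2 (mod 2*pi)


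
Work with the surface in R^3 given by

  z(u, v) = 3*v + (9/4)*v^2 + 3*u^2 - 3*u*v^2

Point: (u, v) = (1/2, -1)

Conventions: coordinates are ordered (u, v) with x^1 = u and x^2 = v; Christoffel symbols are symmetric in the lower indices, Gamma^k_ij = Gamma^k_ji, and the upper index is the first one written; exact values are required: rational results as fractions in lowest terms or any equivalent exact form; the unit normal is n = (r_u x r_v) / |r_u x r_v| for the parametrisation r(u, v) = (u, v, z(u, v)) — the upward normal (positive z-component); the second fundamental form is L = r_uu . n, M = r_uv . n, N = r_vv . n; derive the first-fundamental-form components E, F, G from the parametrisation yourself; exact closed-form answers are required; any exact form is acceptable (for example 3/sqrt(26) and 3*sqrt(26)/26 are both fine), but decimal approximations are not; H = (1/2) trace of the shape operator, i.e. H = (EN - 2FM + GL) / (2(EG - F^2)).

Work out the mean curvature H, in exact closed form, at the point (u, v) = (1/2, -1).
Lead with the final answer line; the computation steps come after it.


Answer: H = 84*sqrt(13)/169

z_u = 0, z_v = 3/2, z_uu = 6, z_uv = 6, z_vv = 3/2
E = 1, F = 0, G = 13/4; answer radicand W^2 = 13/4
unnormalised second-form numerators: l = 6, m = 6, n = 3/2; L = l/sqrt(13/4), and similarly M = m/sqrt(W^2), N = n/sqrt(W^2)
H = (E*n - 2*F*m + G*l) / (2*(EG - F^2)*sqrt(W^2)); E*n - 2*F*m + G*l = 21, EG - F^2 = 13/4, so H = (42/13)/sqrt(13/4)


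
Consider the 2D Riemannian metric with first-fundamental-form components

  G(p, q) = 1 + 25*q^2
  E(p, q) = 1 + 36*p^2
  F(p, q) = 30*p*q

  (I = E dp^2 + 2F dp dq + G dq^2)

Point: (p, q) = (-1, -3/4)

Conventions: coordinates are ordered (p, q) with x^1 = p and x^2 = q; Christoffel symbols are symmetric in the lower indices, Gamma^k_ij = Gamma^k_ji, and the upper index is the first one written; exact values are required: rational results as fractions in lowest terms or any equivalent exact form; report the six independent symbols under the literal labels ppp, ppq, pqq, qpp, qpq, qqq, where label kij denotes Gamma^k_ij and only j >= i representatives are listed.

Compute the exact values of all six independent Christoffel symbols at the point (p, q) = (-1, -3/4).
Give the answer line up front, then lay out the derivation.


Answer: Gamma_ppp = -576/817, Gamma_ppq = 0, Gamma_pqq = -480/817, Gamma_qpp = -360/817, Gamma_qpq = 0, Gamma_qqq = -300/817

E = 37, F = 45/2, G = 241/16 at the point
E_p = -72, E_q = 0, F_p = -45/2, F_q = -30, G_p = 0, G_q = -75/2
EG - F^2 = 817/16;  g^inv = (16/817) * [[241/16, -45/2], [-45/2, 37]]
first-kind symbols [ij,l] = (1/2)(d_i g_jl + d_j g_il - d_l g_ij): [pp,p] = E_p/2 = -36, [pp,q] = F_p - E_q/2 = -45/2, [pq,p] = E_q/2 = 0, [pq,q] = G_p/2 = 0, [qq,p] = F_q - G_p/2 = -30, [qq,q] = G_q/2 = -75/4
Gamma^p_ij = (G*[ij,p] - F*[ij,q])/(EG - F^2), Gamma^q_ij = (E*[ij,q] - F*[ij,p])/(EG - F^2)


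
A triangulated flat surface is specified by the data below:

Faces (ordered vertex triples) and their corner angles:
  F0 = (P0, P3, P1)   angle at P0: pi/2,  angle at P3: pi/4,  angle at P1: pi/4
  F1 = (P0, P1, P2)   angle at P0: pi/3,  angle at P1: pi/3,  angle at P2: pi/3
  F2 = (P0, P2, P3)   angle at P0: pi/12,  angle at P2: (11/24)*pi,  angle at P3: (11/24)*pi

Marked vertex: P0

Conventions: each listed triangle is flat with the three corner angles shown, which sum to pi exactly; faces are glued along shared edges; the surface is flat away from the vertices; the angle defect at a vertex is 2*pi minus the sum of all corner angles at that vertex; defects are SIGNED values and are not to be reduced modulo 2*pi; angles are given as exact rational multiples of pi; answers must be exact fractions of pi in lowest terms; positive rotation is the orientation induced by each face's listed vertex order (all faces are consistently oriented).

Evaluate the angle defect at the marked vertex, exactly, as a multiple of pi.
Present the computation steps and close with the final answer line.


Sum of corner angles at P0: (11/12)*pi
defect = 2*pi - (11/12)*pi

Answer: defect(P0) = (13/12)*pi


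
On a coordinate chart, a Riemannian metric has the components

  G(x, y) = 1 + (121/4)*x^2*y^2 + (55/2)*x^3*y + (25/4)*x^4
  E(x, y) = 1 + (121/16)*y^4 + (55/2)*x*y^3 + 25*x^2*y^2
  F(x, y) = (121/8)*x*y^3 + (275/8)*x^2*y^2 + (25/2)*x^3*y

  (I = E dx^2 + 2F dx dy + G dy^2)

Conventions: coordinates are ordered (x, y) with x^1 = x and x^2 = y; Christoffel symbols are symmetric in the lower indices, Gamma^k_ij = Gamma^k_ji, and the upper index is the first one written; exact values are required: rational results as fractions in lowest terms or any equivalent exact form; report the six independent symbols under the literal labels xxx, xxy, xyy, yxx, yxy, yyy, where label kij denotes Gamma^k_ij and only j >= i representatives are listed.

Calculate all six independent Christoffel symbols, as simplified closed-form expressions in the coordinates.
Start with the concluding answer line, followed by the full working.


Answer: Gamma_xxx = (400*x*y^2 + 220*y^3)/(100*x^4 + 440*x^3*y + 884*x^2*y^2 + 440*x*y^3 + 121*y^4 + 16), Gamma_xxy = (400*x^2*y + 660*x*y^2 + 242*y^3)/(100*x^4 + 440*x^3*y + 884*x^2*y^2 + 440*x*y^3 + 121*y^4 + 16), Gamma_xyy = (440*x^2*y + 242*x*y^2)/(100*x^4 + 440*x^3*y + 884*x^2*y^2 + 440*x*y^3 + 121*y^4 + 16), Gamma_yxx = (200*x^2*y + 440*x*y^2)/(100*x^4 + 440*x^3*y + 884*x^2*y^2 + 440*x*y^3 + 121*y^4 + 16), Gamma_yxy = (200*x^3 + 660*x^2*y + 484*x*y^2)/(100*x^4 + 440*x^3*y + 884*x^2*y^2 + 440*x*y^3 + 121*y^4 + 16), Gamma_yyy = (220*x^3 + 484*x^2*y)/(100*x^4 + 440*x^3*y + 884*x^2*y^2 + 440*x*y^3 + 121*y^4 + 16)

E = 1 + (121/16)*y^4 + (55/2)*x*y^3 + 25*x^2*y^2; F = (121/8)*x*y^3 + (275/8)*x^2*y^2 + (25/2)*x^3*y; G = 1 + (121/4)*x^2*y^2 + (55/2)*x^3*y + (25/4)*x^4
Gamma^k_ij = (1/2) g^{kl} (d_i g_jl + d_j g_il - d_l g_ij), with g^inv = (1/(EG-F^2)) [[G, -F], [-F, E]]
first partials: E_x = (55/2)*y^3 + 50*x*y^2, E_y = (121/4)*y^3 + (165/2)*x*y^2 + 50*x^2*y, F_x = (121/8)*y^3 + (275/4)*x*y^2 + (75/2)*x^2*y, F_y = (363/8)*x*y^2 + (275/4)*x^2*y + (25/2)*x^3, G_x = (121/2)*x*y^2 + (165/2)*x^2*y + 25*x^3, G_y = (121/2)*x^2*y + (55/2)*x^3
D = EG - F^2 = 1 + (121/16)*y^4 + (55/2)*x*y^3 + (221/4)*x^2*y^2 + (55/2)*x^3*y + (25/4)*x^4
expanded: Gamma^x_xx = (G E_x - 2F F_x + F E_y)/(2D), Gamma^x_xy = (G E_y - F G_x)/(2D), Gamma^x_yy = (2G F_y - G G_x - F G_y)/(2D), Gamma^y_xx = (2E F_x - E E_y - F E_x)/(2D), Gamma^y_xy = (E G_x - F E_y)/(2D), Gamma^y_yy = (E G_y - 2F F_y + F G_x)/(2D); substitute and cancel common factors


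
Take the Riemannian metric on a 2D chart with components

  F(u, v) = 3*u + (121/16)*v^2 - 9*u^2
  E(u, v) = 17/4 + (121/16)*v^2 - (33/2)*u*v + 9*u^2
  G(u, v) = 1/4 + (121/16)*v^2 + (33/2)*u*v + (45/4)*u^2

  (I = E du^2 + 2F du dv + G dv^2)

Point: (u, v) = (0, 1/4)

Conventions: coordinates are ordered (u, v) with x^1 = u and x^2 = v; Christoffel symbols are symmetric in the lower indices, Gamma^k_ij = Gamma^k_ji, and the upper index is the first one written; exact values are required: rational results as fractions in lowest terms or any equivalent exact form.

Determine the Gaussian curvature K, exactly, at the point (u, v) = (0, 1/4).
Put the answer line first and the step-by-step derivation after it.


Answer: K = -561904/115943

E = 1209/256, F = 121/256, G = 185/256, EG - F^2 = 1633/512 at the point
E_u = -33/8, E_v = 121/32, F_u = 3, F_v = 121/32, G_u = 33/8, G_v = 121/32
E_vv = 121/8, F_uv = 0, G_uu = 45/2
Compute both Brioschi determinants and normalise by (EG - F^2)^2.
M1 = [[-E_vv/2 + F_uv - G_uu/2, E_u/2, F_u - E_v/2], [F_v - G_u/2, E, F], [G_v/2, F, G]] = [[-301/16, -33/16, 71/64], [55/32, 1209/256, 121/256], [121/64, 121/256, 185/256]]; det M1 = -71604145/1048576
M2 = [[0, E_v/2, G_u/2], [E_v/2, E, F], [G_u/2, F, G]] = [[0, 121/64, 33/16], [121/64, 1209/256, 121/256], [33/16, 121/256, 185/256]]; det M2 = -19908977/1048576
det M1 - det M2 = -807737/16384; K = -807737/16384 / (1633/512)^2 = -561904/115943


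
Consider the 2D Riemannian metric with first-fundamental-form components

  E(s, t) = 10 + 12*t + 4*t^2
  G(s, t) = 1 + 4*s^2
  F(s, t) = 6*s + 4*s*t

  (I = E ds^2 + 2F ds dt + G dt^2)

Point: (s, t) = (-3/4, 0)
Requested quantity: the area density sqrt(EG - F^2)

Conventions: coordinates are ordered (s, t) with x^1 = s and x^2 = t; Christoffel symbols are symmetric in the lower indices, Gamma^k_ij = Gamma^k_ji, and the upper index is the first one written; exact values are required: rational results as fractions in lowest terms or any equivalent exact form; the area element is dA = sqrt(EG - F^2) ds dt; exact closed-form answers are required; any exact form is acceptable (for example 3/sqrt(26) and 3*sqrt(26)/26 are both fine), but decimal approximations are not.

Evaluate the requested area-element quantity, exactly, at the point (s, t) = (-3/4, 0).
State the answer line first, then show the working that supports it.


Answer: sqrt(EG - F^2) = 7/2

E = 10, F = -9/2, G = 13/4; EG - F^2 = 49/4


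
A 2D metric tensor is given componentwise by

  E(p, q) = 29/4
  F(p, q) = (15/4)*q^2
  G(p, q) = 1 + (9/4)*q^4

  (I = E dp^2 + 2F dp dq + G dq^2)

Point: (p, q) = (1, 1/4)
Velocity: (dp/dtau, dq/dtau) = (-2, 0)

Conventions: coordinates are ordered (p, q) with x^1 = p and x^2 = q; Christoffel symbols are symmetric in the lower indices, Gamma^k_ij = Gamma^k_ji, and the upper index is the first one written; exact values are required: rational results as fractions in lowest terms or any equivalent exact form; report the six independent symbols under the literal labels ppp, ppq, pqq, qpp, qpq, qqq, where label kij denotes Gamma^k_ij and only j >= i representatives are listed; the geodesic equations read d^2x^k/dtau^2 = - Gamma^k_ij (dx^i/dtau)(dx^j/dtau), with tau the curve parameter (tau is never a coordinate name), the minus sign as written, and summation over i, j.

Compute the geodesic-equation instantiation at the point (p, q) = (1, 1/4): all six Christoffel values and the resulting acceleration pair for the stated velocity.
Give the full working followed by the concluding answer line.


E = 29/4, F = 15/64, G = 1033/1024 at the point
E_p = 0, E_q = 0, F_p = 0, F_q = 15/8, G_p = 0, G_q = 9/64
EG - F^2 = 7433/1024;  g^inv = (1024/7433) * [[1033/1024, -15/64], [-15/64, 29/4]]
first-kind symbols [ij,l] = (1/2)(d_i g_jl + d_j g_il - d_l g_ij): [pp,p] = E_p/2 = 0, [pp,q] = F_p - E_q/2 = 0, [pq,p] = E_q/2 = 0, [pq,q] = G_p/2 = 0, [qq,p] = F_q - G_p/2 = 15/8, [qq,q] = G_q/2 = 9/128
Gamma^p_ij = (G*[ij,p] - F*[ij,q])/(EG - F^2), Gamma^q_ij = (E*[ij,q] - F*[ij,p])/(EG - F^2)
Gamma_ppp = 0, Gamma_ppq = 0, Gamma_pqq = 1920/7433, Gamma_qpp = 0, Gamma_qpq = 0, Gamma_qqq = 72/7433
d^2p/dtau^2 = -(Gamma_ppp*(-2)^2 + 2*Gamma_ppq*(-2)*(0) + Gamma_pqq*(0)^2) = 0
d^2q/dtau^2 = -(Gamma_qpp*(-2)^2 + 2*Gamma_qpq*(-2)*(0) + Gamma_qqq*(0)^2) = 0

Answer: Gamma_ppp = 0, Gamma_ppq = 0, Gamma_pqq = 1920/7433, Gamma_qpp = 0, Gamma_qpq = 0, Gamma_qqq = 72/7433; accelerations (d^2p/dtau^2, d^2q/dtau^2) = (0, 0)
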